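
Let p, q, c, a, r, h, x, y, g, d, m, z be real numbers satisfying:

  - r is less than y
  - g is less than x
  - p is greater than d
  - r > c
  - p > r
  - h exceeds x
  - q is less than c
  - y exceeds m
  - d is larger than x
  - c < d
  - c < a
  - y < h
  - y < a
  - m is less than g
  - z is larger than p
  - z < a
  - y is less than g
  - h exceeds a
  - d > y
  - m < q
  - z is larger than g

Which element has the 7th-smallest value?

The consecutive relations fix a unique order: m < q < c < r < y < g < x < d < p < z < a < h.
The 7th smallest is x.

x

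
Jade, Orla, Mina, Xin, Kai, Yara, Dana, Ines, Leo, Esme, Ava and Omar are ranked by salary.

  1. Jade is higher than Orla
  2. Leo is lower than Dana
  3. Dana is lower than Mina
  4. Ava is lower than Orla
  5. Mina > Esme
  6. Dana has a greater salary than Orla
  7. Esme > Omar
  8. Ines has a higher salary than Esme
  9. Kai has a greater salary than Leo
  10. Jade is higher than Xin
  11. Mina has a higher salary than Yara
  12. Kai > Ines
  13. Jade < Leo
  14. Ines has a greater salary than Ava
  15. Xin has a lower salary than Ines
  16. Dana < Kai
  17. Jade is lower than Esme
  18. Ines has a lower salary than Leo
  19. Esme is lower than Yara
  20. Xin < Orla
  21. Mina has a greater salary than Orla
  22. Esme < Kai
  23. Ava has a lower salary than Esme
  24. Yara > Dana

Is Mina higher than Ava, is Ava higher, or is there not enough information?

Mina

Ava < Esme and Esme < Ines give Ava < Ines.
With Ines < Leo: Ava < Esme < Ines < Leo.
With Leo < Dana: Ava < Esme < Ines < Leo < Dana.
With Dana < Yara: Ava < Esme < Ines < Leo < Dana < Yara.
Then Yara < Mina extends the chain to Mina.
So Mina is higher.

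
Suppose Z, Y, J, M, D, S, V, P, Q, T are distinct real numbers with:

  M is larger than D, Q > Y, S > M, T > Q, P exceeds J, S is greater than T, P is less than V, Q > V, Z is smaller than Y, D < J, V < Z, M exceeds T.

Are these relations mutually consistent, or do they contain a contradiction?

consistent

Every relation is compatible with D < J < P < V < Z < Y < Q < T < M < S; the set is consistent.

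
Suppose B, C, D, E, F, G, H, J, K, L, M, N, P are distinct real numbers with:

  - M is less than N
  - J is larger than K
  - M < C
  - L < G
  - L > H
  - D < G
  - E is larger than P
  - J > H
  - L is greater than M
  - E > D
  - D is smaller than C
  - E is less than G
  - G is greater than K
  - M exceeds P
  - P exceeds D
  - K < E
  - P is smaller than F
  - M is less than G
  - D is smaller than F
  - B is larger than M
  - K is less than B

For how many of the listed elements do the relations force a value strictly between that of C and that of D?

Chaining upward from D reaches: P, M, B, N, E, L, F, G.
Chaining downward from C reaches: P, M.
Strictly between D and C are those in both lists: P, M — 2 elements.

2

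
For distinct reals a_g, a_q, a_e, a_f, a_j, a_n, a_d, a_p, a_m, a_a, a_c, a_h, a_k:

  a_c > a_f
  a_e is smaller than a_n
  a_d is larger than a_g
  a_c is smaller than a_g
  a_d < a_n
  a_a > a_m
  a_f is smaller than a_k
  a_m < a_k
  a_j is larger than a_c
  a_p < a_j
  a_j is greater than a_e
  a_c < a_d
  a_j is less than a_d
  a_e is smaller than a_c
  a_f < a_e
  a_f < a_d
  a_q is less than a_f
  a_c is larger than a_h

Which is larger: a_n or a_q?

a_q < a_f and a_f < a_e give a_q < a_e.
Then a_e < a_c extends the chain to a_c.
With a_c < a_d: a_q < a_f < a_e < a_c < a_d.
Then a_d < a_n extends the chain to a_n.
So a_q < a_n; a_n is the larger of the two.

a_n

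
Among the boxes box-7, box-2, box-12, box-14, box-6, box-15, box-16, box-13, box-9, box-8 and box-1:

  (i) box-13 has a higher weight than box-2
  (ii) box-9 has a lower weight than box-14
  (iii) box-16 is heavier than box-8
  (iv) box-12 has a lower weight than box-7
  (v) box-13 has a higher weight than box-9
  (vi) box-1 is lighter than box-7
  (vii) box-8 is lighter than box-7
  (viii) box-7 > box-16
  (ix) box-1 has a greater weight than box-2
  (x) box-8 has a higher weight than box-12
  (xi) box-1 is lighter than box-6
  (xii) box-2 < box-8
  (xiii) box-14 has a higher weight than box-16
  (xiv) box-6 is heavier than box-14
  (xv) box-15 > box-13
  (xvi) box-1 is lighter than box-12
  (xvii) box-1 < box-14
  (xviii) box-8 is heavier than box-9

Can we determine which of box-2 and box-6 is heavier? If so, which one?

box-2 < box-1 and box-1 < box-12 give box-2 < box-12.
With box-12 < box-8: box-2 < box-1 < box-12 < box-8.
With box-8 < box-16: box-2 < box-1 < box-12 < box-8 < box-16.
With box-16 < box-14: box-2 < box-1 < box-12 < box-8 < box-16 < box-14.
Then box-14 < box-6 extends the chain to box-6.
So box-6 is heavier.

box-6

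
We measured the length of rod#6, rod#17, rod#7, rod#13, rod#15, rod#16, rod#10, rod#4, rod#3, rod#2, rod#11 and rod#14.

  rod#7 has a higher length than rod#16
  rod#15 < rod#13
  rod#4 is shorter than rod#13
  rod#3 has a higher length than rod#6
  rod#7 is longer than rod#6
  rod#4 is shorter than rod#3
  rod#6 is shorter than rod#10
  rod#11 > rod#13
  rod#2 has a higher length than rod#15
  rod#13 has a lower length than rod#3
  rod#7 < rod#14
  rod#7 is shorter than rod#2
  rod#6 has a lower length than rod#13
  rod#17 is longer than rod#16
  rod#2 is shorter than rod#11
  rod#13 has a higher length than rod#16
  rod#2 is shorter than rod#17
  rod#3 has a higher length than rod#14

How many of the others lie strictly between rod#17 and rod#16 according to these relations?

Chaining upward from rod#16 reaches: rod#13, rod#7, rod#14, rod#2, rod#11, rod#3.
Chaining downward from rod#17 reaches: rod#6, rod#15, rod#7, rod#2.
Strictly between rod#16 and rod#17 are those in both lists: rod#7, rod#2 — 2 elements.

2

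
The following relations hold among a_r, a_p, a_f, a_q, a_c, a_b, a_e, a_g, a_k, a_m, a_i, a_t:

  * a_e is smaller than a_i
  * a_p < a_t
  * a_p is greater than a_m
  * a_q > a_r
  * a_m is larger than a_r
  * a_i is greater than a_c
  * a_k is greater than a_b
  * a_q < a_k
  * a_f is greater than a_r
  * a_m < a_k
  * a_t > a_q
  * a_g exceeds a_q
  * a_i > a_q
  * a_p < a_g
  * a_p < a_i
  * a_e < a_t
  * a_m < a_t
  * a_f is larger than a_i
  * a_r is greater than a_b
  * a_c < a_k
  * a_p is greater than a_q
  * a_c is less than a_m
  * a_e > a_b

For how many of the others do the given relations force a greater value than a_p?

From a_p the given relations immediately reach a_g, a_i, a_t.
From those, a_f — 4 in total.
No other element is forced above a_p by the given relations, so the count is 4.

4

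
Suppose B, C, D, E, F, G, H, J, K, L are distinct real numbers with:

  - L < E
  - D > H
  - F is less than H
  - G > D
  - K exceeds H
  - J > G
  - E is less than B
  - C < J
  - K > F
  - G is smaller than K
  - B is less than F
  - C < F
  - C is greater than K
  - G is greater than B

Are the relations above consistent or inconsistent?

inconsistent

We have C < F stated directly, yet also F < H < D < G < K < C by chaining the others — so F < C. Contradiction.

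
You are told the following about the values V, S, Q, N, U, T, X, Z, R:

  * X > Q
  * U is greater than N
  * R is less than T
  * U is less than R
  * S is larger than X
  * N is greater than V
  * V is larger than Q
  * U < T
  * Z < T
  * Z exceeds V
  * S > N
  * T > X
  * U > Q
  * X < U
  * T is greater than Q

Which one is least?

Chaining upward from Q: directly above it, V, X, U, T; then N, Z, R, S.
That covers every other element, and nothing is given below Q, so Q is the least.

Q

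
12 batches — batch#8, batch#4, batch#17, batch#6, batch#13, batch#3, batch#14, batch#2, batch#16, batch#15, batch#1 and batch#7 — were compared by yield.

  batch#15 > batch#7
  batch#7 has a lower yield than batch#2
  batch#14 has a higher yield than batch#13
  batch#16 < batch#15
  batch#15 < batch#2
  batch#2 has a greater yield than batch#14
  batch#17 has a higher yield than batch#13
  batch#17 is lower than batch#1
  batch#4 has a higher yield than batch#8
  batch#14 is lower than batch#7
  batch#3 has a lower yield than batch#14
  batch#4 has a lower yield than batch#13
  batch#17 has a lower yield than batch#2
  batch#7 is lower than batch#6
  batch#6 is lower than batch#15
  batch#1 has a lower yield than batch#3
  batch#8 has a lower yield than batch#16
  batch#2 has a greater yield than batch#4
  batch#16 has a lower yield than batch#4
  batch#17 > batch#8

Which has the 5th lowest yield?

batch#17

Chaining the given pairs: batch#8 < batch#16 < batch#4 < batch#13 < batch#17 < batch#1 < batch#3 < batch#14 < batch#7 < batch#6 < batch#15 < batch#2.
The 5th smallest is batch#17.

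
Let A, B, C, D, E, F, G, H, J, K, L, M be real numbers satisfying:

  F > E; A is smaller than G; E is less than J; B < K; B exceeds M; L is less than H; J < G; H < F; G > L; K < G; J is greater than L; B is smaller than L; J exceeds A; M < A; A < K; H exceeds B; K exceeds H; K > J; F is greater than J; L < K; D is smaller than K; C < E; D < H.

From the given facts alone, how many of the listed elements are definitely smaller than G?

10

The elements the relations force below G are M, B, L, C, D, E, A, J, H, K — no chain reaches any other.
That is 10.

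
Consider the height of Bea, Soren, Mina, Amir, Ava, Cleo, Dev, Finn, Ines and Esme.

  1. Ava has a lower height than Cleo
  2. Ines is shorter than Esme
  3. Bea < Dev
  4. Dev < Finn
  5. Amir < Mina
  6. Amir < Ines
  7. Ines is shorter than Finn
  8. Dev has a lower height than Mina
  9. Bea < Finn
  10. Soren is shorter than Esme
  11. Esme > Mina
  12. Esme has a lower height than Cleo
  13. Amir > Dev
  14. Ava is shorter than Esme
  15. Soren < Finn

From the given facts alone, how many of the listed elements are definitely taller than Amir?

Directly above Amir: Mina, Ines.
One step further: Esme, Finn (4 so far).
One step further: Cleo (5 so far).
No other element is forced above Amir by the given relations, so the count is 5.

5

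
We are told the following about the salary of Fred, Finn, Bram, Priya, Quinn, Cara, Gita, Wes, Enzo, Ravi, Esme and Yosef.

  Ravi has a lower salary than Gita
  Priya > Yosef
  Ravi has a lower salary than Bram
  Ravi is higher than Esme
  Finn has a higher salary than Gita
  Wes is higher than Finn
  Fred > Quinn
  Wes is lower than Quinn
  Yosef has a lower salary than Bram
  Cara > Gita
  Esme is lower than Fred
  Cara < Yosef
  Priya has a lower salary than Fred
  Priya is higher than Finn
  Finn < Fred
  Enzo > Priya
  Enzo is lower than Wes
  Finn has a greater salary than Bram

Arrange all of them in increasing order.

Each adjacent pair is fixed by a given relation: Esme < Ravi; Ravi < Gita; Gita < Cara; Cara < Yosef; Yosef < Bram; Bram < Finn; Finn < Priya; Priya < Enzo; Enzo < Wes; Wes < Quinn; Quinn < Fred. Chaining them end to end gives the full order.

Esme < Ravi < Gita < Cara < Yosef < Bram < Finn < Priya < Enzo < Wes < Quinn < Fred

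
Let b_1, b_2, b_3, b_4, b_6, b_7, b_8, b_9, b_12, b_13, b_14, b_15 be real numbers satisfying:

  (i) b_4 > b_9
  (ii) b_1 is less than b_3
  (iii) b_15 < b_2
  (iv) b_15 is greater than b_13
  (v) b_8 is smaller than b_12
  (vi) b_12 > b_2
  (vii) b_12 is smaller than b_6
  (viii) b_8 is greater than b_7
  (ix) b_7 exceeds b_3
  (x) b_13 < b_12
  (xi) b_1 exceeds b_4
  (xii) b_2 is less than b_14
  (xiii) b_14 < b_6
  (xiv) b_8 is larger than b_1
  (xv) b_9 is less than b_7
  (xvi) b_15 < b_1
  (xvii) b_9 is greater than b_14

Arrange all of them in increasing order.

b_13 < b_15 < b_2 < b_14 < b_9 < b_4 < b_1 < b_3 < b_7 < b_8 < b_12 < b_6

The consecutive links are each given: b_13 < b_15; b_15 < b_2; b_2 < b_14; b_14 < b_9; b_9 < b_4; b_4 < b_1; b_1 < b_3; b_3 < b_7; b_7 < b_8; b_8 < b_12; b_12 < b_6.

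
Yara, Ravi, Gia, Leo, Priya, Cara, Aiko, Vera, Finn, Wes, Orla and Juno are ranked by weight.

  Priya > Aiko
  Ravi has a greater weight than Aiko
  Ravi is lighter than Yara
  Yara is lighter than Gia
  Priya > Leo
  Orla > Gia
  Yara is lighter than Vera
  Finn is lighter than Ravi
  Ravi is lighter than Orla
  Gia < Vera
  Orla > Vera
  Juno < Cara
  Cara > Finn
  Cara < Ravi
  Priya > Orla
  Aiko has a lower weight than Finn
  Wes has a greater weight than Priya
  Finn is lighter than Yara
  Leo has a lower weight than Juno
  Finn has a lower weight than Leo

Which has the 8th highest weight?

Cara

The consecutive relations fix a unique order: Aiko < Finn < Leo < Juno < Cara < Ravi < Yara < Gia < Vera < Orla < Priya < Wes.
The 8th largest is Cara.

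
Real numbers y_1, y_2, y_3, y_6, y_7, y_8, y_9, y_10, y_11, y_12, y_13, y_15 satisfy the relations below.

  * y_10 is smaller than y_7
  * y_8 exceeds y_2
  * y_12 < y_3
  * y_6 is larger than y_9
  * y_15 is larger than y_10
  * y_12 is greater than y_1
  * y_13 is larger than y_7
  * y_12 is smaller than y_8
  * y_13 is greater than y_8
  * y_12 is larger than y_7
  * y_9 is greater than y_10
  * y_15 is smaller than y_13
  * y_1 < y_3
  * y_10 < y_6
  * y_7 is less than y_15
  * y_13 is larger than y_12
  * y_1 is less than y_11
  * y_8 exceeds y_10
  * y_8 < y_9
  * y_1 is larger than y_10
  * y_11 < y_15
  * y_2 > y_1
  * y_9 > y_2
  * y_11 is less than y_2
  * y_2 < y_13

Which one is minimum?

y_10

y_7 is not least since y_10 < y_7; y_1 is not least since y_10 < y_1; y_11 is not least since y_1 < y_11; y_2 is not least since y_11 < y_2; y_12 is not least since y_1 < y_12; y_3 is not least since y_12 < y_3; y_15 is not least since y_11 < y_15; y_8 is not least since y_10 < y_8; y_9 is not least since y_2 < y_9; y_13 is not least since y_12 < y_13; y_6 is not least since y_9 < y_6.
Only y_10 has nothing below it, so y_10 is the minimum.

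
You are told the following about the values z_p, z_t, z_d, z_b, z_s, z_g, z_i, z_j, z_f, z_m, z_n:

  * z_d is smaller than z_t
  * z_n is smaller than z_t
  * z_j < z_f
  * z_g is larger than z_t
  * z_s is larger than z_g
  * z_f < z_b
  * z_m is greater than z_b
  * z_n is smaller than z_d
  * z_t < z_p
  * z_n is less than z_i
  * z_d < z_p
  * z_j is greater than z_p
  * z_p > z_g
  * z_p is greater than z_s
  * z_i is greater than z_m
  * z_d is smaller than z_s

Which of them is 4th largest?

z_f

The consecutive relations fix a unique order: z_n < z_d < z_t < z_g < z_s < z_p < z_j < z_f < z_b < z_m < z_i.
Counting 4 from the largest end gives z_f.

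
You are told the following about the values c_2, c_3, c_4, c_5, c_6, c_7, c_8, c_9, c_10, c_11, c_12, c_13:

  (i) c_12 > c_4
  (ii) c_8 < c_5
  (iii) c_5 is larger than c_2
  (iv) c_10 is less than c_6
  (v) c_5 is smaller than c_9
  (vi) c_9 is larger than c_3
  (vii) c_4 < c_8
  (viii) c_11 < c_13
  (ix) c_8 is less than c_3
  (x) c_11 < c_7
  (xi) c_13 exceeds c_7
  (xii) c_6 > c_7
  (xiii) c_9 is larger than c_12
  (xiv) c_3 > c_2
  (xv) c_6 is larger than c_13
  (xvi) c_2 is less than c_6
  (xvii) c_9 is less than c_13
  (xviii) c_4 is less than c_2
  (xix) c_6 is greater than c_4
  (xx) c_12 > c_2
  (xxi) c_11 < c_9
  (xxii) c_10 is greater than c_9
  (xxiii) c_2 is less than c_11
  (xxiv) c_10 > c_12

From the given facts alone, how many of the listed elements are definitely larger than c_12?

4

Directly above c_12: c_9, c_10.
One step further: c_13, c_6 (4 so far).
Nothing else is reachable above c_12; 4 in all.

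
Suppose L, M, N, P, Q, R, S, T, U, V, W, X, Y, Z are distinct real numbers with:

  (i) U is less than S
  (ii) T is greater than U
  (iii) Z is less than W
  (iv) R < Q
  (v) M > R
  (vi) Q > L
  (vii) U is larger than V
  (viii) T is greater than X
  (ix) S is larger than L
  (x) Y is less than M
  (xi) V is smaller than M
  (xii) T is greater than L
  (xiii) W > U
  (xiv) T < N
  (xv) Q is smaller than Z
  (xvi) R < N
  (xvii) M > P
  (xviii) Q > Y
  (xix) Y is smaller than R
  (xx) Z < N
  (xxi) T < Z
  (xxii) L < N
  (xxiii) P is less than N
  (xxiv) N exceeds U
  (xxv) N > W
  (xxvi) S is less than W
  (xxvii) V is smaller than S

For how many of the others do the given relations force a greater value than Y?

6

From Y the given relations immediately reach R, Q, M.
From those, Z, N — 5 in total.
From those, W — 6 in total.
No other element is forced above Y by the given relations, so the count is 6.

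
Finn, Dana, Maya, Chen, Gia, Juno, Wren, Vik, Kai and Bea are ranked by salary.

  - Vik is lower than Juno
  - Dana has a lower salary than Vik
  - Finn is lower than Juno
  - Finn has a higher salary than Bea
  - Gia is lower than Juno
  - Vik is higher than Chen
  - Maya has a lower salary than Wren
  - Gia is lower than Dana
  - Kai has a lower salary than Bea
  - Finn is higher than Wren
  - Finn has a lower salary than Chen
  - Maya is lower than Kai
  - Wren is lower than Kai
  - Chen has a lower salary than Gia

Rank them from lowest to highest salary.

Maya < Wren < Kai < Bea < Finn < Chen < Gia < Dana < Vik < Juno

The consecutive links are each given: Maya < Wren; Wren < Kai; Kai < Bea; Bea < Finn; Finn < Chen; Chen < Gia; Gia < Dana; Dana < Vik; Vik < Juno.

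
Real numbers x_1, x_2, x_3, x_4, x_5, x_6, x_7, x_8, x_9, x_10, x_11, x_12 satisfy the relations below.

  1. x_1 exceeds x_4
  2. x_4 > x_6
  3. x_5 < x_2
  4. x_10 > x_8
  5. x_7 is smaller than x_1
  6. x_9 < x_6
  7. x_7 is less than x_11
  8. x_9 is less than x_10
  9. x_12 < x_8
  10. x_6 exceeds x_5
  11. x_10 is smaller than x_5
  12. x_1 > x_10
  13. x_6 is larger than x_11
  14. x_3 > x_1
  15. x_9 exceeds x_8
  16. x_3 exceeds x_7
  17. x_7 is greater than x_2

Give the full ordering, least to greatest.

x_12 < x_8 < x_9 < x_10 < x_5 < x_2 < x_7 < x_11 < x_6 < x_4 < x_1 < x_3

Each adjacent pair is fixed by a given relation: x_12 < x_8; x_8 < x_9; x_9 < x_10; x_10 < x_5; x_5 < x_2; x_2 < x_7; x_7 < x_11; x_11 < x_6; x_6 < x_4; x_4 < x_1; x_1 < x_3. Chaining them end to end gives the full order.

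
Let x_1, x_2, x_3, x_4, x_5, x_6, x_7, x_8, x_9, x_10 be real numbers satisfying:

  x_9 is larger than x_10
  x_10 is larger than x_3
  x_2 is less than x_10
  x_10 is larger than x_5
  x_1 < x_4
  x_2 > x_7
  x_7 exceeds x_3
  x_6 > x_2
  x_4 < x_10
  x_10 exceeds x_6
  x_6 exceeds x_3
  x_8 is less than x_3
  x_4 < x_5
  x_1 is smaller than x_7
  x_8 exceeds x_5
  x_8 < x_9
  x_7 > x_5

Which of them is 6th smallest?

x_7

The consecutive relations fix a unique order: x_1 < x_4 < x_5 < x_8 < x_3 < x_7 < x_2 < x_6 < x_10 < x_9.
The 6th smallest is x_7.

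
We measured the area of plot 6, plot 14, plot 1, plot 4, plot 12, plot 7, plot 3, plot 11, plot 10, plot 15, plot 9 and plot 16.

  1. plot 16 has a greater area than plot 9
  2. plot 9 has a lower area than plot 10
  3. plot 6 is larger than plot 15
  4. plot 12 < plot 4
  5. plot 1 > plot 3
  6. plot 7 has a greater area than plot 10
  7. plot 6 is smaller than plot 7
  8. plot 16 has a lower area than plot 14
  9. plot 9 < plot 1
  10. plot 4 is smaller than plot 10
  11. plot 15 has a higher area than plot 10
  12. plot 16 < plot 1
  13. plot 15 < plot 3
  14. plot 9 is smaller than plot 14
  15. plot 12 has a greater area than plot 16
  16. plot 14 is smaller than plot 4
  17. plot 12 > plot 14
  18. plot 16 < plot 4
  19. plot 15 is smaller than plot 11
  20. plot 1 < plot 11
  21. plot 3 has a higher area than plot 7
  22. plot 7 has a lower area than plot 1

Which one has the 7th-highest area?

The consecutive relations fix a unique order: plot 9 < plot 16 < plot 14 < plot 12 < plot 4 < plot 10 < plot 15 < plot 6 < plot 7 < plot 3 < plot 1 < plot 11.
Counting 7 from the largest end gives plot 10.

plot 10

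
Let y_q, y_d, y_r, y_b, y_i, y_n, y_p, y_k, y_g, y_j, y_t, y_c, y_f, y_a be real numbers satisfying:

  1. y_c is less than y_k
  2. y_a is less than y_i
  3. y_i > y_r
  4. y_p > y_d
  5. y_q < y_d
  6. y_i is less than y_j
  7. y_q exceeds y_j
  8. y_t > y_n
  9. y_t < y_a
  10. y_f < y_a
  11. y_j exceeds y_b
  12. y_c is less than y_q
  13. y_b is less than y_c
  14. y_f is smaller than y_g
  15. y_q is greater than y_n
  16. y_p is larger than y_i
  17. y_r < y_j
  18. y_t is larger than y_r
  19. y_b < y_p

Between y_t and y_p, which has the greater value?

y_p

y_t < y_a and y_a < y_i give y_t < y_i.
With y_i < y_j: y_t < y_a < y_i < y_j.
With y_j < y_q: y_t < y_a < y_i < y_j < y_q.
With y_q < y_d: y_t < y_a < y_i < y_j < y_q < y_d.
Then y_d < y_p extends the chain to y_p.
So y_t < y_p; y_p is the larger of the two.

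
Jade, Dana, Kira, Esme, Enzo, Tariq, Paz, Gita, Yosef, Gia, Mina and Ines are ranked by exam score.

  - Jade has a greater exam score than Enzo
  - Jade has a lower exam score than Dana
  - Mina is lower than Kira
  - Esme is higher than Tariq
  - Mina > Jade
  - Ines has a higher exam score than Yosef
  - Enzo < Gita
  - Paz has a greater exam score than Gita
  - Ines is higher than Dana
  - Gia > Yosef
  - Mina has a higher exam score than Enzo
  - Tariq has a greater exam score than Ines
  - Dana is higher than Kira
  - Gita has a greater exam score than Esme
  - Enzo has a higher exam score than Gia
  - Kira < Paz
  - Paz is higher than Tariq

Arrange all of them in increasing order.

Each adjacent pair is fixed by a given relation: Yosef < Gia; Gia < Enzo; Enzo < Jade; Jade < Mina; Mina < Kira; Kira < Dana; Dana < Ines; Ines < Tariq; Tariq < Esme; Esme < Gita; Gita < Paz. Chaining them end to end gives the full order.

Yosef < Gia < Enzo < Jade < Mina < Kira < Dana < Ines < Tariq < Esme < Gita < Paz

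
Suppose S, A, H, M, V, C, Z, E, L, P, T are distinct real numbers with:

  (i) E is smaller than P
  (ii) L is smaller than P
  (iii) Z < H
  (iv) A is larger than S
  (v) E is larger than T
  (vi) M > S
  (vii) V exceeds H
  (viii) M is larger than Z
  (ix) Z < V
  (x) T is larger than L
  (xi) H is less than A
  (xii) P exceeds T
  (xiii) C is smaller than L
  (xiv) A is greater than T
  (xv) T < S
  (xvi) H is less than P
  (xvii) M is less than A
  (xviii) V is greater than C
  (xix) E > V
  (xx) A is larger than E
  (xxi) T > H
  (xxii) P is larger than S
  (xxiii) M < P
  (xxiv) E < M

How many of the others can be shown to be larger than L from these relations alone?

6

Directly above L: T, P.
One step further: S, E, A (5 so far).
One step further: M (6 so far).
Nothing else is reachable above L; 6 in all.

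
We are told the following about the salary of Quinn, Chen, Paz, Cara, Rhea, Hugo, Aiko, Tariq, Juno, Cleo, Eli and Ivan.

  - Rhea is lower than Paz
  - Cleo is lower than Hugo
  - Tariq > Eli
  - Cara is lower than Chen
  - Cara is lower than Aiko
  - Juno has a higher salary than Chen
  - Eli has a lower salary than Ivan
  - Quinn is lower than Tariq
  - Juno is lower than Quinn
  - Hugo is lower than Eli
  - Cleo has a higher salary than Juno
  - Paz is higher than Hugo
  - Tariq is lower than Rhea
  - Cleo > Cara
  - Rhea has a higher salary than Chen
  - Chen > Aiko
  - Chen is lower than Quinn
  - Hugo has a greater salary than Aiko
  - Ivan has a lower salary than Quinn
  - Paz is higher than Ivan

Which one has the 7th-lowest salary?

The consecutive relations fix a unique order: Cara < Aiko < Chen < Juno < Cleo < Hugo < Eli < Ivan < Quinn < Tariq < Rhea < Paz.
Counting 7 from the smallest end gives Eli.

Eli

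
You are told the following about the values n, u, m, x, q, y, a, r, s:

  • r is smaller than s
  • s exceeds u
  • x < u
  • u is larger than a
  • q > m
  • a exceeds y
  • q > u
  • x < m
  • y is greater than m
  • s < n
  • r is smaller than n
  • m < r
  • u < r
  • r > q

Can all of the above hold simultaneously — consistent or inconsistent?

consistent

The single ordering x < m < y < a < u < q < r < s < n satisfies every listed relation, so no contradiction arises.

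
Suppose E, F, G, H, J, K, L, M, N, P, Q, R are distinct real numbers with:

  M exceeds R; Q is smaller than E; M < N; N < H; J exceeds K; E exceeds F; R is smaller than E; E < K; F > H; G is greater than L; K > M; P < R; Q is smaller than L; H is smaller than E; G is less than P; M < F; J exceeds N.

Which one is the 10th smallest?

E

Chaining the given pairs: Q < L < G < P < R < M < N < H < F < E < K < J.
Counting 10 from the smallest end gives E.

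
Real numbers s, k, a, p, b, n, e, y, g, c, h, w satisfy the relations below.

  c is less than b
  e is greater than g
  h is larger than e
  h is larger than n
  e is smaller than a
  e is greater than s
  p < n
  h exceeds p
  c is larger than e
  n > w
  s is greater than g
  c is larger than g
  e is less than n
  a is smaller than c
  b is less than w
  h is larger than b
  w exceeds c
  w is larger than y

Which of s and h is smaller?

s

Following the relations from s: s < e < a < c < w < n < h.
So s < h; s is the smaller of the two.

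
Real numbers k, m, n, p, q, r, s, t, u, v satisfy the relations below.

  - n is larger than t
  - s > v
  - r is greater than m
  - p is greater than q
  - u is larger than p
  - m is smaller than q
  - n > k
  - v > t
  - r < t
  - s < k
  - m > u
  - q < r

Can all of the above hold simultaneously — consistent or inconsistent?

We have q < p stated directly, yet also p < u < m < q by chaining the others — so p < q. Contradiction.

inconsistent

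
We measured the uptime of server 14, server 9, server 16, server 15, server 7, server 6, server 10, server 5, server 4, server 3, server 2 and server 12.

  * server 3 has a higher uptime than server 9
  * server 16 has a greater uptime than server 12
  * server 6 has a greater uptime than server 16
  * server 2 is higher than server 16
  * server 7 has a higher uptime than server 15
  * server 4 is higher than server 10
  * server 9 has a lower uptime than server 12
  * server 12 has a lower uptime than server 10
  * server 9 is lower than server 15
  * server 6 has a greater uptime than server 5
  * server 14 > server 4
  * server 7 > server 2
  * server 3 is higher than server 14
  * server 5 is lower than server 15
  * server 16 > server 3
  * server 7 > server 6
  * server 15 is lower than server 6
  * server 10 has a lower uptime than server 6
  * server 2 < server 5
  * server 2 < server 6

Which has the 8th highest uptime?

Piecing the relations together gives one ordering: server 9 < server 12 < server 10 < server 4 < server 14 < server 3 < server 16 < server 2 < server 5 < server 15 < server 6 < server 7.
The 8th largest is server 14.

server 14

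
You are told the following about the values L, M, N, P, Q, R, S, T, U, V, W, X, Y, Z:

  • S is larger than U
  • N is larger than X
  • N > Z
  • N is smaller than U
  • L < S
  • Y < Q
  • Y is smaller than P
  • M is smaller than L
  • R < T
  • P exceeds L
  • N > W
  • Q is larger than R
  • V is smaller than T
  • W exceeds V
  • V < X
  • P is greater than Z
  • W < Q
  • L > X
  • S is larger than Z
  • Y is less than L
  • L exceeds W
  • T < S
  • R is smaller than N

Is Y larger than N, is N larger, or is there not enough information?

Following every chain through Y: above Y we get L, Q, P, S.
N is not reached, and no chain runs the other way from N to Y.
So the given relations leave the order of Y and N undetermined.

undetermined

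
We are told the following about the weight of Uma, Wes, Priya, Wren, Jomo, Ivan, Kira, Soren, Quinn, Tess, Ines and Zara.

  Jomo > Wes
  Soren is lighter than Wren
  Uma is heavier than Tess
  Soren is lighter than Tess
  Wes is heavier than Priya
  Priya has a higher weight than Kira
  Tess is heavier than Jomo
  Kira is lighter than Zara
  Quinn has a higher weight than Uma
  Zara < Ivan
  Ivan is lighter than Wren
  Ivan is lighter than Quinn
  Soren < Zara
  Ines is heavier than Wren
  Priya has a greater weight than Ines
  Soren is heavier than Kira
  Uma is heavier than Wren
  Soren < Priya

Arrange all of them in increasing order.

Nothing is placed below Kira, so it is least; from there Kira < Soren; Soren < Zara; Zara < Ivan; Ivan < Wren; Wren < Ines; Ines < Priya; Priya < Wes; Wes < Jomo; Jomo < Tess; Tess < Uma; Uma < Quinn, each given directly.

Kira < Soren < Zara < Ivan < Wren < Ines < Priya < Wes < Jomo < Tess < Uma < Quinn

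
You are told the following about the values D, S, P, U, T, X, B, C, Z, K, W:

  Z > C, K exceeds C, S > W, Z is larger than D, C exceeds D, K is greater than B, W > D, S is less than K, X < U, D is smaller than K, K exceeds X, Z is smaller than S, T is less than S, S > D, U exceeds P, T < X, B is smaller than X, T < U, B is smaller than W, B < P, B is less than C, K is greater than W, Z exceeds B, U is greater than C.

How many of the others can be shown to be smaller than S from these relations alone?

From S the given relations immediately reach D, W, T, Z.
From those, B, C — 6 in total.
No other element is forced below S by the given relations, so the count is 6.

6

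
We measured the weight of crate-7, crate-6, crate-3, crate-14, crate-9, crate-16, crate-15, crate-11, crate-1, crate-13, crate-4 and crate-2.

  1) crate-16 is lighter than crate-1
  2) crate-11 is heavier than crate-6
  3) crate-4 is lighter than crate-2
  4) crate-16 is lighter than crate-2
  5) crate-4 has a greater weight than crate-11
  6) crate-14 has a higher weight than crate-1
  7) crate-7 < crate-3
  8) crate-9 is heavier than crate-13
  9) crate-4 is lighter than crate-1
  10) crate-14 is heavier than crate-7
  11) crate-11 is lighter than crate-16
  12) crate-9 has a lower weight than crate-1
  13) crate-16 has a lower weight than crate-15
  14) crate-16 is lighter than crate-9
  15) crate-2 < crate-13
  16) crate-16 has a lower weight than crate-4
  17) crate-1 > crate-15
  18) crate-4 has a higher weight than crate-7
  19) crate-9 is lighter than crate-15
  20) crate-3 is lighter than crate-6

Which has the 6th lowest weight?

Piecing the relations together gives one ordering: crate-7 < crate-3 < crate-6 < crate-11 < crate-16 < crate-4 < crate-2 < crate-13 < crate-9 < crate-15 < crate-1 < crate-14.
Counting 6 from the smallest end gives crate-4.

crate-4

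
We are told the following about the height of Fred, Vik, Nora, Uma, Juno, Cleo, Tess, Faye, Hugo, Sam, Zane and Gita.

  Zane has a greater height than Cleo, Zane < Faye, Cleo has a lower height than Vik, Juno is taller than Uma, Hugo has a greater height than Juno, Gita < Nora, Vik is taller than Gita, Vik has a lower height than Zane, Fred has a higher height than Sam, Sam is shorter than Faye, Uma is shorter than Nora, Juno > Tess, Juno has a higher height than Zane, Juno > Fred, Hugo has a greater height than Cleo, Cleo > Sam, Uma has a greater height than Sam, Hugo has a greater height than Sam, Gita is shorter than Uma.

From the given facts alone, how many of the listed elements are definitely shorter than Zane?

4

From Zane the given relations immediately reach Cleo, Vik.
From those, Sam, Gita — 4 in total.
No other element is forced below Zane by the given relations, so the count is 4.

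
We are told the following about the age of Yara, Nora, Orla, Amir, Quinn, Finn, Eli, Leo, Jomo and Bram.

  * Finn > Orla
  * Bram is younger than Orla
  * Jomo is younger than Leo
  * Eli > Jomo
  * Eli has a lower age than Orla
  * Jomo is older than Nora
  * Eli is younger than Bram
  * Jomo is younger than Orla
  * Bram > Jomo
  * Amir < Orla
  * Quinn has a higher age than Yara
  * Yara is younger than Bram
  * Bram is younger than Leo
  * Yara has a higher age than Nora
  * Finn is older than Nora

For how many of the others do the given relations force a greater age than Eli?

4

The elements the relations force above Eli are Bram, Orla, Leo, Finn — no chain reaches any other.
That is 4.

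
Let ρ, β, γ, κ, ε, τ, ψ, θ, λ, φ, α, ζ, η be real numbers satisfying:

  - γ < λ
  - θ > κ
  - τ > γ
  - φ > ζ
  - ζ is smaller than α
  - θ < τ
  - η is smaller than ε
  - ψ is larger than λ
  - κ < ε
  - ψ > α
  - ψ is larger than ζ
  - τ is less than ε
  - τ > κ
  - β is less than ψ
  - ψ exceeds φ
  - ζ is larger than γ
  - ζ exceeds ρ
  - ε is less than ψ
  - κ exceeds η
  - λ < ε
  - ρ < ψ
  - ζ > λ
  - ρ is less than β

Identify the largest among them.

ψ

Chaining downward from ψ: directly below it, ρ, β, λ, ζ, φ, α, ε; then γ, η, κ, τ; then θ.
That covers every other element, and nothing is given above ψ, so ψ is the largest.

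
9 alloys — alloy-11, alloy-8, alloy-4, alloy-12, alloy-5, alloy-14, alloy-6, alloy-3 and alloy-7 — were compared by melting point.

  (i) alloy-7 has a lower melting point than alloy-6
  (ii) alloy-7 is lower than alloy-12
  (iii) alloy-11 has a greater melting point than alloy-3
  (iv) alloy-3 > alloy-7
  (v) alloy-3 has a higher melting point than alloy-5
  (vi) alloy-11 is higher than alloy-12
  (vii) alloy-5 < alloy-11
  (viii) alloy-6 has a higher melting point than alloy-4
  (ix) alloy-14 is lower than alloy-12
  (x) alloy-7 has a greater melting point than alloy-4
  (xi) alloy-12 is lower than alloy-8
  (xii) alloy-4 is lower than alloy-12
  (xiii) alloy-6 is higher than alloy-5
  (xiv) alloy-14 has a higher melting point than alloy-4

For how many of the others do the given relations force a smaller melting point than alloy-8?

Directly below alloy-8: alloy-12.
One step further: alloy-4, alloy-7, alloy-14 (4 so far).
Nothing else is reachable below alloy-8; 4 in all.

4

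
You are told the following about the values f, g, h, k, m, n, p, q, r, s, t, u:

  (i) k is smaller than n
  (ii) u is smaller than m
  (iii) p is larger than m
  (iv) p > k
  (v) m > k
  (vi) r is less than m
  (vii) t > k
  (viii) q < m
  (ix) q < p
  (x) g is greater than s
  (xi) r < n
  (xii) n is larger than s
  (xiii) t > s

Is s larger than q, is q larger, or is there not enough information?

Following every chain through s: above s we get g, n, t.
q is not reached, and no chain runs the other way from q to s.
So the given relations leave the order of s and q undetermined.

undetermined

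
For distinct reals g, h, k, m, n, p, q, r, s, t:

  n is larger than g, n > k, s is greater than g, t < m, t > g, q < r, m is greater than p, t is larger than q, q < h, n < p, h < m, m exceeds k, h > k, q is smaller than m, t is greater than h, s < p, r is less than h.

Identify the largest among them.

m

Chaining downward from m: directly below it, k, q, h, t, p; then g, s, r, n.
That covers every other element, and nothing is given above m, so m is the largest.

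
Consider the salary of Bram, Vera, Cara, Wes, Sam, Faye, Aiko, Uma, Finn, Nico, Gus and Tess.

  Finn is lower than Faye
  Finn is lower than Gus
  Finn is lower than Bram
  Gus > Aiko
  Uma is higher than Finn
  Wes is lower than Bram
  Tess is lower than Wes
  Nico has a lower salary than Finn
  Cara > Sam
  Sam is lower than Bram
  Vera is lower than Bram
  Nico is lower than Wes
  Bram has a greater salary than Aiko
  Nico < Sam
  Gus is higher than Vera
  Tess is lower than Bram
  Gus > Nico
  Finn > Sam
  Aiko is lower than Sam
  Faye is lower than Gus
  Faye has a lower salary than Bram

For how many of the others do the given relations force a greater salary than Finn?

4

Directly above Finn: Uma, Faye, Gus, Bram.
Nothing else is reachable above Finn; 4 in all.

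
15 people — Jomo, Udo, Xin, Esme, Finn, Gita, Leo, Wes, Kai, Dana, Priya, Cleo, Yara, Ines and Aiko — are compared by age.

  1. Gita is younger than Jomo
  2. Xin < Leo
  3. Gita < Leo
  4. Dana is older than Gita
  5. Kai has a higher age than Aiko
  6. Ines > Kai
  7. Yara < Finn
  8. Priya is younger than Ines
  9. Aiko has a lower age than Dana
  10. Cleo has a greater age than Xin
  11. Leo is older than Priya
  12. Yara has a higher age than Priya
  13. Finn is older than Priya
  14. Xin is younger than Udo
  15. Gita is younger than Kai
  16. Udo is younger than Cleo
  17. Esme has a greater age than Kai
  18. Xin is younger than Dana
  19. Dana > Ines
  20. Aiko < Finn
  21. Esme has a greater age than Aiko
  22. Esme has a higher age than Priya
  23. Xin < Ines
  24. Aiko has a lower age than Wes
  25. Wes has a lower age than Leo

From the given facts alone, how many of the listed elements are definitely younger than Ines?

Directly below Ines: Xin, Priya, Kai.
One step further: Gita, Aiko (5 so far).
Nothing else is reachable below Ines; 5 in all.

5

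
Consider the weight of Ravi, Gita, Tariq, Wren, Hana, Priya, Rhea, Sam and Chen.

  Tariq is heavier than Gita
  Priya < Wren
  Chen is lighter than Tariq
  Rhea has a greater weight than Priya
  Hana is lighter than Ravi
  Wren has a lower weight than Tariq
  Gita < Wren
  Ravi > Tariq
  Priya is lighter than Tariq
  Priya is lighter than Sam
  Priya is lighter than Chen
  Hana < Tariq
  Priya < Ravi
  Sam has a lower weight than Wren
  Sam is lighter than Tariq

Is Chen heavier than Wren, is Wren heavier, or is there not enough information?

Following every chain through Chen: above Chen we get Tariq, Ravi; below Chen we get Priya.
Wren is not reached, and no chain runs the other way from Wren to Chen.
So the given relations leave the order of Chen and Wren undetermined.

undetermined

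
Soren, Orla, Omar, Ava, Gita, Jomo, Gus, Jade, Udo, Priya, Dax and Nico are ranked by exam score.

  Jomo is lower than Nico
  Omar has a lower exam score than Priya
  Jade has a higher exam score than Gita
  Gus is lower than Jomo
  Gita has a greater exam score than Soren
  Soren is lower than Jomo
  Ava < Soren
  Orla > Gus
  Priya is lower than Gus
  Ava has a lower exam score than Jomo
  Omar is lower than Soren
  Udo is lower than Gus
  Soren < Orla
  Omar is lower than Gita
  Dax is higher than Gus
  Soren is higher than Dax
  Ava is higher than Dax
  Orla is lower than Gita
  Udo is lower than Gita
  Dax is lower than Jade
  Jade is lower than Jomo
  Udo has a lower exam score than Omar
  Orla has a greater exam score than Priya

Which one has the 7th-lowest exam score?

Piecing the relations together gives one ordering: Udo < Omar < Priya < Gus < Dax < Ava < Soren < Orla < Gita < Jade < Jomo < Nico.
The 7th smallest is Soren.

Soren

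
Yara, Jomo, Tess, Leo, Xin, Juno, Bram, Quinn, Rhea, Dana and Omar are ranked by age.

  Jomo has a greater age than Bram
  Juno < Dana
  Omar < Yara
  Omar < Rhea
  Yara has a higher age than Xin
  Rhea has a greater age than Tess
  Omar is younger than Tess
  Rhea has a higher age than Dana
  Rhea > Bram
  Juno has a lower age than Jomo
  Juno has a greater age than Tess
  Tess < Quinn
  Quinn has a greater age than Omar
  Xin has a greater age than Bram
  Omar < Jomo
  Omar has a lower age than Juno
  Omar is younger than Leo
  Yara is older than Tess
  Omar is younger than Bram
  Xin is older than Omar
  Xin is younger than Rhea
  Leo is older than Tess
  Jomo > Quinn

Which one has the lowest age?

Omar

Tess is not least since Omar < Tess; Bram is not least since Omar < Bram; Xin is not least since Omar < Xin; Juno is not least since Omar < Juno; Dana is not least since Juno < Dana; Quinn is not least since Tess < Quinn; Yara is not least since Xin < Yara; Jomo is not least since Omar < Jomo; Rhea is not least since Tess < Rhea; Leo is not least since Omar < Leo.
Only Omar has nothing below it, so Omar is the lowest age.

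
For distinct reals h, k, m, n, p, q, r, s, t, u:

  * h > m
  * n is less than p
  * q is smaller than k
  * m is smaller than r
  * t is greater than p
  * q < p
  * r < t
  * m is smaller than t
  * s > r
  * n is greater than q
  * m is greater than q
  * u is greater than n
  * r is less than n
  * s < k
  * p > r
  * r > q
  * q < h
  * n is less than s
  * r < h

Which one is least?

q

Chaining upward from q: directly above it, m, r, n, h, p, k; then u, s, t.
That covers every other element, and nothing is given below q, so q is the least.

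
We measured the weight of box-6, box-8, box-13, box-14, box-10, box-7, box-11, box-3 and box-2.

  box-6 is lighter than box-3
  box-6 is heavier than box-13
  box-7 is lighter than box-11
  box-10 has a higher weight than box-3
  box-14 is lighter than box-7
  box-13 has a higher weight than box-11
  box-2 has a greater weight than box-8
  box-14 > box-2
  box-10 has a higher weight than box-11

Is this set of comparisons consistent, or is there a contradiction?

Every relation is compatible with box-8 < box-2 < box-14 < box-7 < box-11 < box-13 < box-6 < box-3 < box-10; the set is consistent.

consistent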